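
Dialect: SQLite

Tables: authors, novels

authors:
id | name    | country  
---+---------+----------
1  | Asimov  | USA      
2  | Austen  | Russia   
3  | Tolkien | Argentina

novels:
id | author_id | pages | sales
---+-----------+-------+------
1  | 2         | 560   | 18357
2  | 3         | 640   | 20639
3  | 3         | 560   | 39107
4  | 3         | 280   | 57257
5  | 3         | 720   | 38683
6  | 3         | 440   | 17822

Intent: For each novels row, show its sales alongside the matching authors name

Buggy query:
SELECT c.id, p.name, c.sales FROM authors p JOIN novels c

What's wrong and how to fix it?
Bug: JOIN with no ON clause produces a cartesian product; every novels row pairs with every authors row

Fix: Specify the join condition linking the foreign key to the parent id

Corrected query:
SELECT c.id, p.name, c.sales FROM authors p JOIN novels c ON c.author_id = p.id

Result:
id | name    | sales
---+---------+------
1  | Austen  | 18357
2  | Tolkien | 20639
3  | Tolkien | 39107
4  | Tolkien | 57257
5  | Tolkien | 38683
6  | Tolkien | 17822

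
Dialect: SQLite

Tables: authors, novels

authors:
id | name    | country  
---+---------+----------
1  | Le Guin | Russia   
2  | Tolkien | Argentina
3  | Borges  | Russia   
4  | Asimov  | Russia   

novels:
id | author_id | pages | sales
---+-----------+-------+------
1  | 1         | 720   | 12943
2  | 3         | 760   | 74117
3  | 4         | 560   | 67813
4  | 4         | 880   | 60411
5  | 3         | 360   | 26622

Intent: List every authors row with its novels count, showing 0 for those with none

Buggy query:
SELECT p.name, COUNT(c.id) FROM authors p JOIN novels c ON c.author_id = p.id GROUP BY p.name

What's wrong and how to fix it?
Bug: INNER JOIN drops authors rows that have no matching novels rows

Fix: Use LEFT JOIN so parents without children still appear (COUNT(c.id) gives 0)

Corrected query:
SELECT p.name, COUNT(c.id) FROM authors p LEFT JOIN novels c ON c.author_id = p.id GROUP BY p.name

Result:
name    | COUNT(c.id)
--------+------------
Asimov  | 2          
Borges  | 2          
Le Guin | 1          
Tolkien | 0          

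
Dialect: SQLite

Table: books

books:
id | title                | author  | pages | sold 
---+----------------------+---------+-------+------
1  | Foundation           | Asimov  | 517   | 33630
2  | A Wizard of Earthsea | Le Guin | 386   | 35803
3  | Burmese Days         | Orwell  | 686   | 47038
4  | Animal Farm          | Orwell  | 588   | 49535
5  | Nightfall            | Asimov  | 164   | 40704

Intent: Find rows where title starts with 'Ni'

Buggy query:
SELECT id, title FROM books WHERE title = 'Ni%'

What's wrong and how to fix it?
Bug: '=' compares the literal string including the % character; pattern matching needs LIKE

Fix: Use LIKE for wildcard pattern matching

Corrected query:
SELECT id, title FROM books WHERE title LIKE 'Ni%'

Result:
id | title    
---+----------
5  | Nightfall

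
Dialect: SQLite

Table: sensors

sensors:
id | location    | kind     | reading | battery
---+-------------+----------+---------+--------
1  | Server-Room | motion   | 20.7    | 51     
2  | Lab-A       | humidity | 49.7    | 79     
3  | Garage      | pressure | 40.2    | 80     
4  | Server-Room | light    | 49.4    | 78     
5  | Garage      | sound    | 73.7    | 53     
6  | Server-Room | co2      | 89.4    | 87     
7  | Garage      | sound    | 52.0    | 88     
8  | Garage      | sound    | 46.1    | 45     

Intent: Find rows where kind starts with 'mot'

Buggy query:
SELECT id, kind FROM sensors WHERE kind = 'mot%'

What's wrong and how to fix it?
Bug: '=' compares the literal string including the % character; pattern matching needs LIKE

Fix: Replace '=' with LIKE so 'mot%' is treated as a pattern

Corrected query:
SELECT id, kind FROM sensors WHERE kind LIKE 'mot%'

Result:
id | kind  
---+-------
1  | motion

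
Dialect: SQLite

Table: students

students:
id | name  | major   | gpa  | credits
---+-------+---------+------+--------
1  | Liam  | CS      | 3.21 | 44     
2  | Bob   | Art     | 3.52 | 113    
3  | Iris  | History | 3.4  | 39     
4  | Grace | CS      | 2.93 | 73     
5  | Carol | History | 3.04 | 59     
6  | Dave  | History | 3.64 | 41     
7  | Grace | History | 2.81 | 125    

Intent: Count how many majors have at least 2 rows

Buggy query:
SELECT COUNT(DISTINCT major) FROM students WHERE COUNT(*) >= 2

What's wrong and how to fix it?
Bug: WHERE filters individual rows, not groups, so a group-level COUNT is invalid there

Fix: Group first with HAVING COUNT(*) >= 2, then COUNT the resulting groups

Corrected query:
SELECT COUNT(*) FROM (SELECT major FROM students GROUP BY major HAVING COUNT(*) >= 2)

Result:
COUNT(*)
--------
2       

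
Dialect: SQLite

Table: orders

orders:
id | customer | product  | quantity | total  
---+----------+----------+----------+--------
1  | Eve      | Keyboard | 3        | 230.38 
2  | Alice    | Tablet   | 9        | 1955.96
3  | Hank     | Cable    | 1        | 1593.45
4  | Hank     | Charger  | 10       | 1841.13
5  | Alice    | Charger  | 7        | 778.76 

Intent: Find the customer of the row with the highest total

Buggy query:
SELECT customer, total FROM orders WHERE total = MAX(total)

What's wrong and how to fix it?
Bug: WHERE is evaluated per row; an aggregate over the whole table isn't defined there

Fix: Wrap MAX in a scalar subquery so WHERE compares against a single value

Corrected query:
SELECT customer, total FROM orders WHERE total = (SELECT MAX(total) FROM orders)

Result:
customer | total  
---------+--------
Alice    | 1955.96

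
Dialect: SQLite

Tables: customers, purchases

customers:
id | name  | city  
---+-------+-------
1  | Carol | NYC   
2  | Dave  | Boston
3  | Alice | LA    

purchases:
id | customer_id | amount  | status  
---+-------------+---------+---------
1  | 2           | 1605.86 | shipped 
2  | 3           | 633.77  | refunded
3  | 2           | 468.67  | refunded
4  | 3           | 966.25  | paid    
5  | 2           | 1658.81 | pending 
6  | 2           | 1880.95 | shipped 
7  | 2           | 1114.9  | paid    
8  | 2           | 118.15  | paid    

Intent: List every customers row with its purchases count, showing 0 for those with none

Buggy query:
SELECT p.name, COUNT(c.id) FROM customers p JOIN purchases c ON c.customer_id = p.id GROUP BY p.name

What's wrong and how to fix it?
Bug: INNER JOIN drops customers rows that have no matching purchases rows

Fix: Use LEFT JOIN so parents without children still appear (COUNT(c.id) gives 0)

Corrected query:
SELECT p.name, COUNT(c.id) FROM customers p LEFT JOIN purchases c ON c.customer_id = p.id GROUP BY p.name

Result:
name  | COUNT(c.id)
------+------------
Alice | 2          
Carol | 0          
Dave  | 6          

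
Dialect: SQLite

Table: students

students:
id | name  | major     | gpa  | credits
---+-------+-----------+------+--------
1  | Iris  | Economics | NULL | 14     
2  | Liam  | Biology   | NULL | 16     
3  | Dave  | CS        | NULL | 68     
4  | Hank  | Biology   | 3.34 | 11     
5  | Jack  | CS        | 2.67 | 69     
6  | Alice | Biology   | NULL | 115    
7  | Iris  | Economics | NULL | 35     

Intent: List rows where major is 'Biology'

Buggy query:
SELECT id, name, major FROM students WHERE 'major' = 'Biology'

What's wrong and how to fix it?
Bug: Single quotes denote string literals in SQL; the column name is being compared as a constant string

Fix: Remove the quotes around the column name (or use double quotes for an identifier)

Corrected query:
SELECT id, name, major FROM students WHERE major = 'Biology'

Result:
id | name  | major  
---+-------+--------
2  | Liam  | Biology
4  | Hank  | Biology
6  | Alice | Biology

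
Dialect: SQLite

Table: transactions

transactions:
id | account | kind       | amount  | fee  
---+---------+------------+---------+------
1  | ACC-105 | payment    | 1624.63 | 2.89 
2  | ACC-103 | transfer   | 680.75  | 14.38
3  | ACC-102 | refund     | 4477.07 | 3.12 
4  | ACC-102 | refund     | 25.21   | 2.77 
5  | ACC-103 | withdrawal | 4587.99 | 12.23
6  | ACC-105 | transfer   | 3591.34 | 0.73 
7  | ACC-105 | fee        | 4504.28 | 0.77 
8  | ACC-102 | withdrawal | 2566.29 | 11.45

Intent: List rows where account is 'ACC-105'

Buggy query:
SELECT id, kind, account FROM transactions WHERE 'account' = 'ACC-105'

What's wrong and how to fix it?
Bug: Single quotes denote string literals in SQL; the column name is being compared as a constant string

Fix: Remove the quotes around the column name (or use double quotes for an identifier)

Corrected query:
SELECT id, kind, account FROM transactions WHERE account = 'ACC-105'

Result:
id | kind     | account
---+----------+--------
1  | payment  | ACC-105
6  | transfer | ACC-105
7  | fee      | ACC-105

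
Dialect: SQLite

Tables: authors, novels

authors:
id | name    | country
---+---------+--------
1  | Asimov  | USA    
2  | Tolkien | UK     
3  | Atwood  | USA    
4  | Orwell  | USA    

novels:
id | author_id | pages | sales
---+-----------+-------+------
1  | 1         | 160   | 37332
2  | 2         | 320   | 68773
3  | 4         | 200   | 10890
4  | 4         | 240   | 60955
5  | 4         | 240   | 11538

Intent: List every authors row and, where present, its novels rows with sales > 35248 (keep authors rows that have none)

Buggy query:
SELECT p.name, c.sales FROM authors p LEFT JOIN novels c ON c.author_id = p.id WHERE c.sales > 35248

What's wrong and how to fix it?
Bug: Filtering c.sales in WHERE discards the NULL rows produced by LEFT JOIN, turning it into an inner join

Fix: Move the right-table condition into the ON clause so unmatched parents are kept

Corrected query:
SELECT p.name, c.sales FROM authors p LEFT JOIN novels c ON c.author_id = p.id AND c.sales > 35248

Result:
name    | sales
--------+------
Asimov  | 37332
Tolkien | 68773
Atwood  | NULL 
Orwell  | 60955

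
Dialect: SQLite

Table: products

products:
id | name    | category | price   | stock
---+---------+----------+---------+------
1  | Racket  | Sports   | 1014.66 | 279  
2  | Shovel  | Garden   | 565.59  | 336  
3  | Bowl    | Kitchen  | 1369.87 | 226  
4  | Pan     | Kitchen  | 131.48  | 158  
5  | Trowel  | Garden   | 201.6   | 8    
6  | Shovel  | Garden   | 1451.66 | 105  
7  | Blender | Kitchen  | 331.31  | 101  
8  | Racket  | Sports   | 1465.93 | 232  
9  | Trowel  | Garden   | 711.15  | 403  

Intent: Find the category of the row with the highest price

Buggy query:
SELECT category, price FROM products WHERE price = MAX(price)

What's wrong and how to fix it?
Bug: WHERE is evaluated per row; an aggregate over the whole table isn't defined there

Fix: Wrap MAX in a scalar subquery so WHERE compares against a single value

Corrected query:
SELECT category, price FROM products WHERE price = (SELECT MAX(price) FROM products)

Result:
category | price  
---------+--------
Sports   | 1465.93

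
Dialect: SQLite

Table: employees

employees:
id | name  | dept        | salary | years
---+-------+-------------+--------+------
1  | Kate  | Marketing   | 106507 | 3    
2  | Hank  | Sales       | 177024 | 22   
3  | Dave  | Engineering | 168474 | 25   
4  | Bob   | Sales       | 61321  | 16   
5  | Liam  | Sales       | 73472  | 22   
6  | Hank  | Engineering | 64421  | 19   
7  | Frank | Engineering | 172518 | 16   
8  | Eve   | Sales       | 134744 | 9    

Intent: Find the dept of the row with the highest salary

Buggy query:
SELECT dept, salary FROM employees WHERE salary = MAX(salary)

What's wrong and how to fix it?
Bug: MAX(salary) is an aggregate and cannot be used directly in WHERE

Fix: Wrap MAX in a scalar subquery so WHERE compares against a single value

Corrected query:
SELECT dept, salary FROM employees WHERE salary = (SELECT MAX(salary) FROM employees)

Result:
dept  | salary
------+-------
Sales | 177024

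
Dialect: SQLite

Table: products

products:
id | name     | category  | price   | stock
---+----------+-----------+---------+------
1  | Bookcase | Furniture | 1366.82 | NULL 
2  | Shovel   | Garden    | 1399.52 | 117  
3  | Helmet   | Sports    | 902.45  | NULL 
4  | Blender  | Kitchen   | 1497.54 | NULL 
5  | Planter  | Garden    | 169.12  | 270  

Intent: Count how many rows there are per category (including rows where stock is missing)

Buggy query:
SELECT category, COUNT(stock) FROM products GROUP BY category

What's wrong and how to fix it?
Bug: COUNT(column) counts non-NULL values only; rows with NULL stock aren't counted

Fix: Use COUNT(*) to count all rows regardless of NULL

Corrected query:
SELECT category, COUNT(*) FROM products GROUP BY category

Result:
category  | COUNT(*)
----------+---------
Furniture | 1       
Garden    | 2       
Kitchen   | 1       
Sports    | 1       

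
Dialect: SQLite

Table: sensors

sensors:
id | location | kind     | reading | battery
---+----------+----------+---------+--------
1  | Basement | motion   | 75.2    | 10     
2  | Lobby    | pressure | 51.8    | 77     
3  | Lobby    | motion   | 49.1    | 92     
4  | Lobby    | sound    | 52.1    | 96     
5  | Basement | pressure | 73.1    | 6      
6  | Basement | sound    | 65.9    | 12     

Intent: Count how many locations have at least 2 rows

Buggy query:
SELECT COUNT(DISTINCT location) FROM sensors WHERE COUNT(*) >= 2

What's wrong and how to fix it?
Bug: WHERE filters individual rows, not groups, so a group-level COUNT is invalid there

Fix: Use a subquery that GROUPs and filters with HAVING, then count its rows

Corrected query:
SELECT COUNT(*) FROM (SELECT location FROM sensors GROUP BY location HAVING COUNT(*) >= 2)

Result:
COUNT(*)
--------
2       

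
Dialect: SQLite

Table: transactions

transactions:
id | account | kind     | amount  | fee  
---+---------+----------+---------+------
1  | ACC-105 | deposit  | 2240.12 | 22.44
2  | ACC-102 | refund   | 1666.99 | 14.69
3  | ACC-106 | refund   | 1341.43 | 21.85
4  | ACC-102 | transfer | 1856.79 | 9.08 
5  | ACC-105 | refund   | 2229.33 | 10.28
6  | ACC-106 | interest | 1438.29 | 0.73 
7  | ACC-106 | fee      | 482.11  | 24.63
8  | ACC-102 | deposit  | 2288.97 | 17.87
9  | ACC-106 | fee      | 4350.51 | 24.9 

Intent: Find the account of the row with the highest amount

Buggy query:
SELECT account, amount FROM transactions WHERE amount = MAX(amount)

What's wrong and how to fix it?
Bug: WHERE is evaluated per row; an aggregate over the whole table isn't defined there

Fix: Use a subquery: WHERE amount = (SELECT MAX(amount) FROM transactions)

Corrected query:
SELECT account, amount FROM transactions WHERE amount = (SELECT MAX(amount) FROM transactions)

Result:
account | amount 
--------+--------
ACC-106 | 4350.51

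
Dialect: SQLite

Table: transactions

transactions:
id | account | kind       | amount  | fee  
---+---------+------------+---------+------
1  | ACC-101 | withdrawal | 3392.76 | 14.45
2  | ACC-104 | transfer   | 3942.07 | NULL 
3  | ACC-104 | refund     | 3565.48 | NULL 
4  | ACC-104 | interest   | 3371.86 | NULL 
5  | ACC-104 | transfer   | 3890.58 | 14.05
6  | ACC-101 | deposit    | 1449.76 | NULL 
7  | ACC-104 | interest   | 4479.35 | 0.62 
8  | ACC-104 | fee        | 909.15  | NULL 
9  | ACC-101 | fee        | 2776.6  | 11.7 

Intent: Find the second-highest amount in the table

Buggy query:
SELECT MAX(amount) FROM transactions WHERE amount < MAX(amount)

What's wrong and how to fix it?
Bug: MAX(amount) on the right of the comparison is an aggregate-in-WHERE error

Fix: Put the inner MAX in a scalar subquery

Corrected query:
SELECT MAX(amount) FROM transactions WHERE amount < (SELECT MAX(amount) FROM transactions)

Result:
MAX(amount)
-----------
3942.07    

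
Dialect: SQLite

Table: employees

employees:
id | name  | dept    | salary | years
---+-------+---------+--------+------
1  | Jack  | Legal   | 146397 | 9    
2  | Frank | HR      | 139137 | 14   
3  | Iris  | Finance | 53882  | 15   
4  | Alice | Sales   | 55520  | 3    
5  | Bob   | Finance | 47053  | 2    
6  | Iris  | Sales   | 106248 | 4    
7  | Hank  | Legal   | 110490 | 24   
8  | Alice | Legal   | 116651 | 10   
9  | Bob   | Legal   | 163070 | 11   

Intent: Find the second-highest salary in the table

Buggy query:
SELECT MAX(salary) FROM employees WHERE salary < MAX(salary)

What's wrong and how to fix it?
Bug: MAX(salary) on the right of the comparison is an aggregate-in-WHERE error

Fix: Compute the overall MAX in a subquery, then take MAX of rows below it

Corrected query:
SELECT MAX(salary) FROM employees WHERE salary < (SELECT MAX(salary) FROM employees)

Result:
MAX(salary)
-----------
146397     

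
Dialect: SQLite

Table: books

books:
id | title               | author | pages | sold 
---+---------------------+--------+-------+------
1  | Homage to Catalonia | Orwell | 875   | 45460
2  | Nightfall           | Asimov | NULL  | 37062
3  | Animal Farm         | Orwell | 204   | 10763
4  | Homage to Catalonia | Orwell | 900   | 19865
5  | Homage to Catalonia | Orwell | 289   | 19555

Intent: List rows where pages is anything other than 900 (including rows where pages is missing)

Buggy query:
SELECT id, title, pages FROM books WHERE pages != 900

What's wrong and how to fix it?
Bug: Inequality against NULL is unknown, not true; rows with NULL are dropped

Fix: Handle NULL separately with IS NULL alongside the inequality

Corrected query:
SELECT id, title, pages FROM books WHERE pages != 900 OR pages IS NULL

Result:
id | title               | pages
---+---------------------+------
1  | Homage to Catalonia | 875  
2  | Nightfall           | NULL 
3  | Animal Farm         | 204  
5  | Homage to Catalonia | 289  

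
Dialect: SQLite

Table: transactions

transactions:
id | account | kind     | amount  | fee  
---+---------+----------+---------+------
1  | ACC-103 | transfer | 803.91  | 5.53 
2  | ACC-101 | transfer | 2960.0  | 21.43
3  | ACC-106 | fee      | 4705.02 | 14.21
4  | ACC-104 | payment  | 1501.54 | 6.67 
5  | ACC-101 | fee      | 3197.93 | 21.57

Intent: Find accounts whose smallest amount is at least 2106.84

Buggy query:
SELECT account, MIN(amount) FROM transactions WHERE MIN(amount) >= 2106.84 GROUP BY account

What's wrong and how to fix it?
Bug: Aggregates like MIN are computed per group after WHERE runs

Fix: Replace WHERE with HAVING after the GROUP BY

Corrected query:
SELECT account, MIN(amount) FROM transactions GROUP BY account HAVING MIN(amount) >= 2106.84

Result:
account | MIN(amount)
--------+------------
ACC-101 | 2960       
ACC-106 | 4705.02    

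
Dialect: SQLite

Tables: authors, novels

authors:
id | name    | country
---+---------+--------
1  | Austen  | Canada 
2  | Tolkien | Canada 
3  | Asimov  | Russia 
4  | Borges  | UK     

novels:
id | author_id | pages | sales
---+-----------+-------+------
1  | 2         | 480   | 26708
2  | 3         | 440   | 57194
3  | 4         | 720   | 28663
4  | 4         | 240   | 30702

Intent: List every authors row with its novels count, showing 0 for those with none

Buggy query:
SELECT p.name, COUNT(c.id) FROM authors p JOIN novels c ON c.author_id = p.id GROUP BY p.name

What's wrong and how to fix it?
Bug: An inner join excludes parents with zero children

Fix: Switch to LEFT JOIN to retain unmatched parent rows

Corrected query:
SELECT p.name, COUNT(c.id) FROM authors p LEFT JOIN novels c ON c.author_id = p.id GROUP BY p.name

Result:
name    | COUNT(c.id)
--------+------------
Asimov  | 1          
Austen  | 0          
Borges  | 2          
Tolkien | 1          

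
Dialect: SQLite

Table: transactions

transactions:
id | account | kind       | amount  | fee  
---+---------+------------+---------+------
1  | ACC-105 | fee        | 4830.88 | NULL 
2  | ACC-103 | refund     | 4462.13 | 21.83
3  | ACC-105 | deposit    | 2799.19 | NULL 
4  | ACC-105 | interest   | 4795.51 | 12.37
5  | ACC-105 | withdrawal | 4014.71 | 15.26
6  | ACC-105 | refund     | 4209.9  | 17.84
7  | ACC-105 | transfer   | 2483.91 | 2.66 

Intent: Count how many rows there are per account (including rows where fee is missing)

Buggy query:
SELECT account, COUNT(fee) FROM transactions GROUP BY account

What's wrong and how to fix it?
Bug: COUNT(fee) skips NULLs, so groups with missing fee are undercounted

Fix: Replace COUNT(fee) with COUNT(*)

Corrected query:
SELECT account, COUNT(*) FROM transactions GROUP BY account

Result:
account | COUNT(*)
--------+---------
ACC-103 | 1       
ACC-105 | 6       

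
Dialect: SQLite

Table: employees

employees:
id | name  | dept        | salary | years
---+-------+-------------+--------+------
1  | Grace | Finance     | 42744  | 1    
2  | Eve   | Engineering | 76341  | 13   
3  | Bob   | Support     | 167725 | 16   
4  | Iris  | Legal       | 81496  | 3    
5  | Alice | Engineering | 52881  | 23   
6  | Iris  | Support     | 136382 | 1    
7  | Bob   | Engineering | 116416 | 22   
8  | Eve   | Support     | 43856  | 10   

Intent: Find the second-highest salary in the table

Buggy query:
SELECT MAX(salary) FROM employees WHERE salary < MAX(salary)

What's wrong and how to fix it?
Bug: The inner MAX is an aggregate inside WHERE, which is not allowed

Fix: Put the inner MAX in a scalar subquery

Corrected query:
SELECT MAX(salary) FROM employees WHERE salary < (SELECT MAX(salary) FROM employees)

Result:
MAX(salary)
-----------
136382     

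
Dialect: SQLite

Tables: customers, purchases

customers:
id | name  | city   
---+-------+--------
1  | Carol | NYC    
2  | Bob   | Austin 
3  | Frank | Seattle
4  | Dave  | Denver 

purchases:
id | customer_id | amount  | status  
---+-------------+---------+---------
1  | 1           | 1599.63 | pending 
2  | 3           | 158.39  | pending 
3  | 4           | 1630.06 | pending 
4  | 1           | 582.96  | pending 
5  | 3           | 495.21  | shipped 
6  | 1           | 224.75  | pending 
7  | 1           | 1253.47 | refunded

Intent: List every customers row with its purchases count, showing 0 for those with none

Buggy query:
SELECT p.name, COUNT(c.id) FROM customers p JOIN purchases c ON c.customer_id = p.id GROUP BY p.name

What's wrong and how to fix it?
Bug: An inner join excludes parents with zero children

Fix: Use LEFT JOIN so parents without children still appear (COUNT(c.id) gives 0)

Corrected query:
SELECT p.name, COUNT(c.id) FROM customers p LEFT JOIN purchases c ON c.customer_id = p.id GROUP BY p.name

Result:
name  | COUNT(c.id)
------+------------
Bob   | 0          
Carol | 4          
Dave  | 1          
Frank | 2          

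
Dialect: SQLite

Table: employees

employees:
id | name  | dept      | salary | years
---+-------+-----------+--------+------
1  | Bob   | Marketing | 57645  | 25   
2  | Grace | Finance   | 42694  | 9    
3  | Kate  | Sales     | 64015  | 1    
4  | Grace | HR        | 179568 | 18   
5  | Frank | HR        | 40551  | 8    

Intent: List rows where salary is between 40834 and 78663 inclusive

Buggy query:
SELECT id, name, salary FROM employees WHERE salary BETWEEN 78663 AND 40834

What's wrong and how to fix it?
Bug: The bounds are reversed; BETWEEN a AND b requires a <= b to match anything

Fix: Swap the bounds so the smaller value comes first

Corrected query:
SELECT id, name, salary FROM employees WHERE salary BETWEEN 40834 AND 78663

Result:
id | name  | salary
---+-------+-------
1  | Bob   | 57645 
2  | Grace | 42694 
3  | Kate  | 64015 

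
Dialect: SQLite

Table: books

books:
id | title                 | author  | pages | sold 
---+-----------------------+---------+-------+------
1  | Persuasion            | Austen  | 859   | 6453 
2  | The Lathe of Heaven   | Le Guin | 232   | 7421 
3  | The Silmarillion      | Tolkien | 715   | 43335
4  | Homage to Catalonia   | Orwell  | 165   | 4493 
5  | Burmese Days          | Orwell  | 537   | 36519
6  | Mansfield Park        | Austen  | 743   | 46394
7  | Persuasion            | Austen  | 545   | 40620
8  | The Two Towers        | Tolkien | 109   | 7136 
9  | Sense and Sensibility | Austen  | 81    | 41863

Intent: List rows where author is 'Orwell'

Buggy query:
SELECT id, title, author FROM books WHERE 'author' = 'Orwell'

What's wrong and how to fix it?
Bug: Single quotes denote string literals in SQL; the column name is being compared as a constant string

Fix: Reference the column as author without single quotes

Corrected query:
SELECT id, title, author FROM books WHERE author = 'Orwell'

Result:
id | title               | author
---+---------------------+-------
4  | Homage to Catalonia | Orwell
5  | Burmese Days        | Orwell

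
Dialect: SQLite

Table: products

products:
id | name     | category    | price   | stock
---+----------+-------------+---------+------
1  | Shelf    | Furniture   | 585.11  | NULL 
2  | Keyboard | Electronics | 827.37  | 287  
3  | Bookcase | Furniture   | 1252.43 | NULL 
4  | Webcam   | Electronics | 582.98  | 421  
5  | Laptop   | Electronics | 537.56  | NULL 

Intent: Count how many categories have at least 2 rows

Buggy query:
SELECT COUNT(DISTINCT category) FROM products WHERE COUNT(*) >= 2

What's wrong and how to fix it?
Bug: WHERE filters individual rows, not groups, so a group-level COUNT is invalid there

Fix: Use a subquery that GROUPs and filters with HAVING, then count its rows

Corrected query:
SELECT COUNT(*) FROM (SELECT category FROM products GROUP BY category HAVING COUNT(*) >= 2)

Result:
COUNT(*)
--------
2       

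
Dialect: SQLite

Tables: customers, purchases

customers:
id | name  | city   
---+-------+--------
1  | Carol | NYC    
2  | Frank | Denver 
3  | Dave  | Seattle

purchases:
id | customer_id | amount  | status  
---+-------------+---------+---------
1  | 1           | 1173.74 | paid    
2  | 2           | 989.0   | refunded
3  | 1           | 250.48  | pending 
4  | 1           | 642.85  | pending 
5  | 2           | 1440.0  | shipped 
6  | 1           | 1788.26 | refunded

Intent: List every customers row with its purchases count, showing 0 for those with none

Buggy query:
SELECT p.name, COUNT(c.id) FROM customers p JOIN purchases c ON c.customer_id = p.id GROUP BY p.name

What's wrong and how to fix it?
Bug: An inner join excludes parents with zero children

Fix: Switch to LEFT JOIN to retain unmatched parent rows

Corrected query:
SELECT p.name, COUNT(c.id) FROM customers p LEFT JOIN purchases c ON c.customer_id = p.id GROUP BY p.name

Result:
name  | COUNT(c.id)
------+------------
Carol | 4          
Dave  | 0          
Frank | 2          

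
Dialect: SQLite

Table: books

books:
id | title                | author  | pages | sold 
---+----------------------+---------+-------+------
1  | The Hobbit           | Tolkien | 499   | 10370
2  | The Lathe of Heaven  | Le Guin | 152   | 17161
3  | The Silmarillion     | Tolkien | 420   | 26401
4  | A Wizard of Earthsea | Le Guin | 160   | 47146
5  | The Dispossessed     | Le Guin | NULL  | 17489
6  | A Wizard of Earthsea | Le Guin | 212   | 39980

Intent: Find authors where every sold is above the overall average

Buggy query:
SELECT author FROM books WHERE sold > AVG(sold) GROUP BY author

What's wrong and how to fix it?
Bug: AVG() is an aggregate; it can't sit directly in WHERE

Fix: Use a subquery for AVG and a HAVING MIN(...) filter so the condition holds for every row in the group

Corrected query:
SELECT author FROM books GROUP BY author HAVING MIN(sold) > (SELECT AVG(sold) FROM books)

Result:
(no rows)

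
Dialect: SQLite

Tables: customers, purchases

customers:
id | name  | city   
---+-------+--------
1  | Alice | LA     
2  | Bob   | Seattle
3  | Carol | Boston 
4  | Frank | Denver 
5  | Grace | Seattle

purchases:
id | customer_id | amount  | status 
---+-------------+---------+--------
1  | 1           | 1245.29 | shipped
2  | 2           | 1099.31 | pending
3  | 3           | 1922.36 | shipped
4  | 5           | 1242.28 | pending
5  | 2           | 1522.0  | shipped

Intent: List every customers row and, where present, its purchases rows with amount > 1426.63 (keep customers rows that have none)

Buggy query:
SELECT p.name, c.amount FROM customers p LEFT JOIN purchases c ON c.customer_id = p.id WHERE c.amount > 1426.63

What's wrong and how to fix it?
Bug: A WHERE condition on the right-hand table after LEFT JOIN drops unmatched parents

Fix: Put 'c.amount > 1426.63' in the JOIN's ON clause instead of WHERE

Corrected query:
SELECT p.name, c.amount FROM customers p LEFT JOIN purchases c ON c.customer_id = p.id AND c.amount > 1426.63

Result:
name  | amount 
------+--------
Alice | NULL   
Bob   | 1522   
Carol | 1922.36
Frank | NULL   
Grace | NULL   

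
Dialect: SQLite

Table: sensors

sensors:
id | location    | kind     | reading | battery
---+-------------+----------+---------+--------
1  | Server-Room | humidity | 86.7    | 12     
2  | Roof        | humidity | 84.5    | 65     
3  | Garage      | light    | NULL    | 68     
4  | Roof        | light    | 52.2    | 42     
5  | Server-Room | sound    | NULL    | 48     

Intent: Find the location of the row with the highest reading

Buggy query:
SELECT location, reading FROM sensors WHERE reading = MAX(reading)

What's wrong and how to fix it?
Bug: MAX(reading) is an aggregate and cannot be used directly in WHERE

Fix: Use a subquery: WHERE reading = (SELECT MAX(reading) FROM sensors)

Corrected query:
SELECT location, reading FROM sensors WHERE reading = (SELECT MAX(reading) FROM sensors)

Result:
location    | reading
------------+--------
Server-Room | 86.7   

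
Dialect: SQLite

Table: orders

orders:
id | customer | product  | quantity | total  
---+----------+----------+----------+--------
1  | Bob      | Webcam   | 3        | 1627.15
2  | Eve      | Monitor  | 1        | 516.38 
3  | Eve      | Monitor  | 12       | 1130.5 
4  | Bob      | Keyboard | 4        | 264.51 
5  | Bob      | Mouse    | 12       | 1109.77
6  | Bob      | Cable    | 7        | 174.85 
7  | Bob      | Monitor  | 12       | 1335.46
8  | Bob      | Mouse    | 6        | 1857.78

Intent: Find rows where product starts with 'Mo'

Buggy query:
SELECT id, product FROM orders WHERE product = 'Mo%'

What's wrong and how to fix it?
Bug: '=' compares the literal string including the % character; pattern matching needs LIKE

Fix: Use LIKE for wildcard pattern matching

Corrected query:
SELECT id, product FROM orders WHERE product LIKE 'Mo%'

Result:
id | product
---+--------
2  | Monitor
3  | Monitor
5  | Mouse  
7  | Monitor
8  | Mouse  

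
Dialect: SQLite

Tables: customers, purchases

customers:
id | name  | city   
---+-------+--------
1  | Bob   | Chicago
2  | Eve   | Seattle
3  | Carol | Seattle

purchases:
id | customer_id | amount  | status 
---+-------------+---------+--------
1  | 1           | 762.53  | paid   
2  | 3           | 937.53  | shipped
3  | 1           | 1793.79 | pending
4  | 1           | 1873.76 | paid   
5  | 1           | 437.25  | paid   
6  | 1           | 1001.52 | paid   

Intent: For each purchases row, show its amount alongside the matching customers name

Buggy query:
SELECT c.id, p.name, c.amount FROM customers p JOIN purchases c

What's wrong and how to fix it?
Bug: JOIN with no ON clause produces a cartesian product; every purchases row pairs with every customers row

Fix: Specify the join condition linking the foreign key to the parent id

Corrected query:
SELECT c.id, p.name, c.amount FROM customers p JOIN purchases c ON c.customer_id = p.id

Result:
id | name  | amount 
---+-------+--------
1  | Bob   | 762.53 
2  | Carol | 937.53 
3  | Bob   | 1793.79
4  | Bob   | 1873.76
5  | Bob   | 437.25 
6  | Bob   | 1001.52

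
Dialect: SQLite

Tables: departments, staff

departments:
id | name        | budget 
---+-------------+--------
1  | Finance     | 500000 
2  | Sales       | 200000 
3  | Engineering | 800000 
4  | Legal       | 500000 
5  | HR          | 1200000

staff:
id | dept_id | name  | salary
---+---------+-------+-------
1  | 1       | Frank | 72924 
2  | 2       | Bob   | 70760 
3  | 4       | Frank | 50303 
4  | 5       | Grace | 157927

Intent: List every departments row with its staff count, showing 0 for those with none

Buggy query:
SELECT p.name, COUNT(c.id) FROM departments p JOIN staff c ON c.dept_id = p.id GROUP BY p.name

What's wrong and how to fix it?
Bug: An inner join excludes parents with zero children

Fix: Use LEFT JOIN so parents without children still appear (COUNT(c.id) gives 0)

Corrected query:
SELECT p.name, COUNT(c.id) FROM departments p LEFT JOIN staff c ON c.dept_id = p.id GROUP BY p.name

Result:
name        | COUNT(c.id)
------------+------------
Engineering | 0          
Finance     | 1          
HR          | 1          
Legal       | 1          
Sales       | 1          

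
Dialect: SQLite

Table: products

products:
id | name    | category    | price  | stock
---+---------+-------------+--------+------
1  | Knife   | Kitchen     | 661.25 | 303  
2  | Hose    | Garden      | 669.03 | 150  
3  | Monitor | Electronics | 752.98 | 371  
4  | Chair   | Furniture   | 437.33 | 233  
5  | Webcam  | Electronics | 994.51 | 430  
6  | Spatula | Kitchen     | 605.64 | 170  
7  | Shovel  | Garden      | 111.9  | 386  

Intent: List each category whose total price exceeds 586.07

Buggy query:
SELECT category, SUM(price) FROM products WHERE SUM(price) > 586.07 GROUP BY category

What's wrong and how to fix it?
Bug: SUM(price) is an aggregate, but WHERE filters rows before aggregation

Fix: Use HAVING (which filters groups after aggregation) instead of WHERE

Corrected query:
SELECT category, SUM(price) FROM products GROUP BY category HAVING SUM(price) > 586.07

Result:
category    | SUM(price)
------------+-----------
Electronics | 1747.49   
Garden      | 780.93    
Kitchen     | 1266.89   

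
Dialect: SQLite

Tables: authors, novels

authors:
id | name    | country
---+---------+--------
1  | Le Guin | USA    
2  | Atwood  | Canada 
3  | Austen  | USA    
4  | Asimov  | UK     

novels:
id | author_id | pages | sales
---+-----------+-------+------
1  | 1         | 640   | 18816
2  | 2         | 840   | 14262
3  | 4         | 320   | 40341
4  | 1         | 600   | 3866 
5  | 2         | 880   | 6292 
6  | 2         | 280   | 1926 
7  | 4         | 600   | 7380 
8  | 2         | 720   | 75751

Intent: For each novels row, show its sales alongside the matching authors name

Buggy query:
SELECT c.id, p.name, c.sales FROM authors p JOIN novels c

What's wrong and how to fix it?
Bug: Missing join condition: each novels row is matched to all authors rows instead of just its own

Fix: Specify the join condition linking the foreign key to the parent id

Corrected query:
SELECT c.id, p.name, c.sales FROM authors p JOIN novels c ON c.author_id = p.id

Result:
id | name    | sales
---+---------+------
1  | Le Guin | 18816
2  | Atwood  | 14262
3  | Asimov  | 40341
4  | Le Guin | 3866 
5  | Atwood  | 6292 
6  | Atwood  | 1926 
7  | Asimov  | 7380 
8  | Atwood  | 75751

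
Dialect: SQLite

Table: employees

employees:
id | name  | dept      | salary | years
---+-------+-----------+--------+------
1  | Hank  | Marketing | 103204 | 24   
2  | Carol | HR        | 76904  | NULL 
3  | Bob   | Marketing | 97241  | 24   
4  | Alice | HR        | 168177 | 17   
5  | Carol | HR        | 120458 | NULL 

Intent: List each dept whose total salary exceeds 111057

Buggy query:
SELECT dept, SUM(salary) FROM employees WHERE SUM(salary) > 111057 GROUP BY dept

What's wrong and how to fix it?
Bug: WHERE runs before GROUP BY, so aggregates aren't available there

Fix: Use HAVING (which filters groups after aggregation) instead of WHERE

Corrected query:
SELECT dept, SUM(salary) FROM employees GROUP BY dept HAVING SUM(salary) > 111057

Result:
dept      | SUM(salary)
----------+------------
HR        | 365539     
Marketing | 200445     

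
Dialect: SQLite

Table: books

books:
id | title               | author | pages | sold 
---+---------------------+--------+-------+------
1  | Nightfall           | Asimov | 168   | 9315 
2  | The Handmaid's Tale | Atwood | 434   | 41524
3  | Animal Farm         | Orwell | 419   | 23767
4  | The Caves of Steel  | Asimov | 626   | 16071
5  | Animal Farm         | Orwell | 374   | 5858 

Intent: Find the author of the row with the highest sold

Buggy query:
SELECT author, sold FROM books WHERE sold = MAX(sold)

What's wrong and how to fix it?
Bug: WHERE is evaluated per row; an aggregate over the whole table isn't defined there

Fix: Wrap MAX in a scalar subquery so WHERE compares against a single value

Corrected query:
SELECT author, sold FROM books WHERE sold = (SELECT MAX(sold) FROM books)

Result:
author | sold 
-------+------
Atwood | 41524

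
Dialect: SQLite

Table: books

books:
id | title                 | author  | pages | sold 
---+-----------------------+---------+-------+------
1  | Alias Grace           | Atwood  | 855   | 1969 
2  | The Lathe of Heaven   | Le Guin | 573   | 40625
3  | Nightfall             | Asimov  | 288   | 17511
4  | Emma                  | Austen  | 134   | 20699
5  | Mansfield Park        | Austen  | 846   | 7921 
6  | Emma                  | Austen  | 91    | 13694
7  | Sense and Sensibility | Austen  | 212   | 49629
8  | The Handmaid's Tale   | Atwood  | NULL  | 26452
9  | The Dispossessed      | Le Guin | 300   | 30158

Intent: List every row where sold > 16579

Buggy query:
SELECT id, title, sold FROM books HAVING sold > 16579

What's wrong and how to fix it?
Bug: This is a non-aggregate query (no GROUP BY, no aggregates), so in SQLite the HAVING clause is invalid here; a row-level condition belongs in WHERE

Fix: Use WHERE for row-level filtering

Corrected query:
SELECT id, title, sold FROM books WHERE sold > 16579

Result:
id | title                 | sold 
---+-----------------------+------
2  | The Lathe of Heaven   | 40625
3  | Nightfall             | 17511
4  | Emma                  | 20699
7  | Sense and Sensibility | 49629
8  | The Handmaid's Tale   | 26452
9  | The Dispossessed      | 30158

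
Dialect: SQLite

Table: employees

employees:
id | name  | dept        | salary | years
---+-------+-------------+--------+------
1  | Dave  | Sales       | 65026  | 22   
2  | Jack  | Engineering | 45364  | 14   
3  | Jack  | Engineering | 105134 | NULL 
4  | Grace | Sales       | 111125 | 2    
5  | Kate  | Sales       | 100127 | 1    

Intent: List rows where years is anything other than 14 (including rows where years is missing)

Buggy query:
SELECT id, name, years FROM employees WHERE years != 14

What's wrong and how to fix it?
Bug: Inequality against NULL is unknown, not true; rows with NULL are dropped

Fix: Add an explicit OR years IS NULL to include the missing-value rows

Corrected query:
SELECT id, name, years FROM employees WHERE years != 14 OR years IS NULL

Result:
id | name  | years
---+-------+------
1  | Dave  | 22   
3  | Jack  | NULL 
4  | Grace | 2    
5  | Kate  | 1    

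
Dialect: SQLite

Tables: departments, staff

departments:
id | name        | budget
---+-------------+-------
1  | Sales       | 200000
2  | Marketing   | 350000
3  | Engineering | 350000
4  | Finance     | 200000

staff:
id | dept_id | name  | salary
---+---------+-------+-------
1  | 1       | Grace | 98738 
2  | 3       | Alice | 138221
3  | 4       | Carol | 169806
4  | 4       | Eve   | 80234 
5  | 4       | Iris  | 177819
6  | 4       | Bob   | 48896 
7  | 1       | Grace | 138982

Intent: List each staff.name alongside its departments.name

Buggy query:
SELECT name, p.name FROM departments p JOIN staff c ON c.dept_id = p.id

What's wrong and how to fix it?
Bug: 'name' exists in both joined tables, so the database can't tell which one is meant

Fix: Qualify the column with its table alias (c.name)

Corrected query:
SELECT c.name, p.name FROM departments p JOIN staff c ON c.dept_id = p.id

Result:
name  | name       
------+------------
Grace | Sales      
Alice | Engineering
Carol | Finance    
Eve   | Finance    
Iris  | Finance    
Bob   | Finance    
Grace | Sales      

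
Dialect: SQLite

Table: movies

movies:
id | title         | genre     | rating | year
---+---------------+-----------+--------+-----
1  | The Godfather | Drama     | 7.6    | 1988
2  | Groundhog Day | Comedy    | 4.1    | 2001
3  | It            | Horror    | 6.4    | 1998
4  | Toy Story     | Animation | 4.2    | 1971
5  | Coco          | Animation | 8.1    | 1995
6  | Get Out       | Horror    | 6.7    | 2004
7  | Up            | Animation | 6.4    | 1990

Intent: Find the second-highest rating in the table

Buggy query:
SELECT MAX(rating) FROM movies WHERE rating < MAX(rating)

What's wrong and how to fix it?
Bug: The inner MAX is an aggregate inside WHERE, which is not allowed

Fix: Put the inner MAX in a scalar subquery

Corrected query:
SELECT MAX(rating) FROM movies WHERE rating < (SELECT MAX(rating) FROM movies)

Result:
MAX(rating)
-----------
7.6        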